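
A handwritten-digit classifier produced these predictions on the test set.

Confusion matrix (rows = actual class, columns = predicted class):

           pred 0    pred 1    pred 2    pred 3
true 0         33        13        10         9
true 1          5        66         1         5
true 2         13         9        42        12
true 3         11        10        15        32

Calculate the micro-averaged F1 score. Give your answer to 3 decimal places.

Micro-averaging pools counts across classes: ΣTP=173, ΣFP=113, ΣFN=113.
Micro-F1 score = 2·TP/(2·TP+FP+FN) on pooled counts = 0.605 (equals overall accuracy in single-label multiclass).

0.605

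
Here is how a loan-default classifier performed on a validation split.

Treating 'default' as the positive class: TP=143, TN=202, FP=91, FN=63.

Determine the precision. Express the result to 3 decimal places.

0.611

Precision = TP/(TP+FP) = 143/(143+91) = 143/234 = 0.611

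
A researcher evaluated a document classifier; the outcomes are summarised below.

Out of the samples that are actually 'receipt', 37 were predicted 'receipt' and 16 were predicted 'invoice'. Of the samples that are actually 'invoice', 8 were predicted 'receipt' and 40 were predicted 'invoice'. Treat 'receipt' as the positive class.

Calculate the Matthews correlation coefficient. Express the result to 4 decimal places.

0.5340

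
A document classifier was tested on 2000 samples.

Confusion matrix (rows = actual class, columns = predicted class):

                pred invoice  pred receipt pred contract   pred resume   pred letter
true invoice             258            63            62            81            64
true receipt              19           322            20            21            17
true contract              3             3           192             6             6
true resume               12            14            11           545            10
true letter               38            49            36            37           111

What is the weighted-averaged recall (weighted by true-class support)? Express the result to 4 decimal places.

Per-class recall (TP/(TP+FN)):
  invoice: TP=258, FN=63+62+81+64=270 → 258/528 = 0.48864
  receipt: TP=322, FN=19+20+21+17=77 → 322/399 = 0.80702
  contract: TP=192, FN=3+3+6+6=18 → 192/210 = 0.91429
  resume: TP=545, FN=12+14+11+10=47 → 545/592 = 0.92061
  letter: TP=111, FN=38+49+36+37=160 → 111/271 = 0.40959
Weighted-recall = Σ (supportᵢ/N)·recallᵢ with N=2000: (528/2000)·0.48864 + (399/2000)·0.80702 + (210/2000)·0.91429 + (592/2000)·0.92061 + (271/2000)·0.40959 = 0.7140

0.7140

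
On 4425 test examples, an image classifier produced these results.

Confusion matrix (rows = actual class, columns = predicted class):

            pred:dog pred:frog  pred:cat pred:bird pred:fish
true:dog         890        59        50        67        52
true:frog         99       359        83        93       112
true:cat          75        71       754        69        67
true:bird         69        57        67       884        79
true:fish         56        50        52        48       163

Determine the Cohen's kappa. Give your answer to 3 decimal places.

Observed agreement pₒ = trace/N = 3050/4425 = 0.6893
Expected agreement pₑ = Σ (rowᵢ·colᵢ)/N² = (1118·1189 + 746·596 + 1036·1006 + 1156·1161 + 369·473)/4425² = 0.2213
κ = (pₒ − pₑ)/(1 − pₑ) = (0.6893 − 0.2213)/(1 − 0.2213) = 0.601

0.601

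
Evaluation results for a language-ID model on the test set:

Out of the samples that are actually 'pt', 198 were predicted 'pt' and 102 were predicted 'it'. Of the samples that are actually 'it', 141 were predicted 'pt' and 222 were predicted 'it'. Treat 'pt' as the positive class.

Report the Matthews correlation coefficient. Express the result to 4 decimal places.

MCC = (TP·TN − FP·FN) / √((TP+FP)(TP+FN)(TN+FP)(TN+FN))
Numerator = 198·222 − 141·102 = 29574
Denominator = √(339·300·363·324) = √11961140400 = 109366.9987
MCC = 29574 / 109366.9987 = 0.2704

0.2704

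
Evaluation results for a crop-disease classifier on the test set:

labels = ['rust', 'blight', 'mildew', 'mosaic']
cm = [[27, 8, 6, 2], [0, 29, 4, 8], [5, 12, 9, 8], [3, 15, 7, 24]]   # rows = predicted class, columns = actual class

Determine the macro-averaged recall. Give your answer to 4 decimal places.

Per-class recall (TP/(TP+FN)):
  rust: TP=27, FN=0+5+3=8 → 27/35 = 0.77143
  blight: TP=29, FN=8+12+15=35 → 29/64 = 0.45313
  mildew: TP=9, FN=6+4+7=17 → 9/26 = 0.34615
  mosaic: TP=24, FN=2+8+8=18 → 24/42 = 0.57143
Macro-recall = mean = (0.77143 + 0.45313 + 0.34615 + 0.57143) / 4 = 0.5355

0.5355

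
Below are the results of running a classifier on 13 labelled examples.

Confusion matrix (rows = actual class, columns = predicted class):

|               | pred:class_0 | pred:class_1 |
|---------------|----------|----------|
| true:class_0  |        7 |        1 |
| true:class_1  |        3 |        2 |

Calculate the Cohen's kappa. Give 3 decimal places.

0.297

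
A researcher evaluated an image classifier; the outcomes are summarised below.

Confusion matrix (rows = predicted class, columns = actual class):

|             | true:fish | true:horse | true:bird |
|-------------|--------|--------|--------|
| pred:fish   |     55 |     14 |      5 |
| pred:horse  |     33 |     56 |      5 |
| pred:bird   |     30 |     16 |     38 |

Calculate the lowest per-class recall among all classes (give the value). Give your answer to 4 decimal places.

Per-class recall (TP/(TP+FN)):
  fish: TP=55, FN=33+30=63 → 55/118 = 0.46610
  horse: TP=56, FN=14+16=30 → 56/86 = 0.65116
  bird: TP=38, FN=5+5=10 → 38/48 = 0.79167
Lowest is class 'fish' with recall = 0.4661.

0.4661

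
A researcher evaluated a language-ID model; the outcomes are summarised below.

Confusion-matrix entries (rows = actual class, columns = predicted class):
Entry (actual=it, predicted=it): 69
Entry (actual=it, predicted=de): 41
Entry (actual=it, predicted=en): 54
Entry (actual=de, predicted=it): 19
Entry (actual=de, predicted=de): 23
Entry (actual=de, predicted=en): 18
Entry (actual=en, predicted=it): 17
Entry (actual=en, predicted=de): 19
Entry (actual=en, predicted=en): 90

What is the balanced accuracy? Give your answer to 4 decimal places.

Balanced accuracy = mean of per-class recall.
  it: recall = 69/164 = 0.42073
  de: recall = 23/60 = 0.38333
  en: recall = 90/126 = 0.71429
Mean = (0.42073 + 0.38333 + 0.71429) / 3 = 0.5061

0.5061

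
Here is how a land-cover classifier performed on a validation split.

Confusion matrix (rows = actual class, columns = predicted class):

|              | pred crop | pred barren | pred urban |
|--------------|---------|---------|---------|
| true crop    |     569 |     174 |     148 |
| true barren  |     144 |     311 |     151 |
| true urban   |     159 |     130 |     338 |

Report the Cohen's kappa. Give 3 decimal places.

0.350

Observed agreement pₒ = trace/N = 1218/2124 = 0.5734
Expected agreement pₑ = Σ (rowᵢ·colᵢ)/N² = (891·872 + 606·615 + 627·637)/2124² = 0.3434
κ = (pₒ − pₑ)/(1 − pₑ) = (0.5734 − 0.3434)/(1 − 0.3434) = 0.350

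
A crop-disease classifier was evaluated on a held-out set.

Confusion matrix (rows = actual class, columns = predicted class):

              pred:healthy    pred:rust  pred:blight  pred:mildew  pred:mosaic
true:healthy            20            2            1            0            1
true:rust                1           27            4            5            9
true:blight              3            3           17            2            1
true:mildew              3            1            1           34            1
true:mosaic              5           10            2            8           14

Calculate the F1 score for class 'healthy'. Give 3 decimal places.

0.714

Treat 'healthy' as positive and all other classes as negative.
F1 score = 2·TP/(2·TP+FP+FN).
healthy: TP=20, FP=1+3+3+5=12, FN=2+1+0+1=4 → 40/56 = 0.7143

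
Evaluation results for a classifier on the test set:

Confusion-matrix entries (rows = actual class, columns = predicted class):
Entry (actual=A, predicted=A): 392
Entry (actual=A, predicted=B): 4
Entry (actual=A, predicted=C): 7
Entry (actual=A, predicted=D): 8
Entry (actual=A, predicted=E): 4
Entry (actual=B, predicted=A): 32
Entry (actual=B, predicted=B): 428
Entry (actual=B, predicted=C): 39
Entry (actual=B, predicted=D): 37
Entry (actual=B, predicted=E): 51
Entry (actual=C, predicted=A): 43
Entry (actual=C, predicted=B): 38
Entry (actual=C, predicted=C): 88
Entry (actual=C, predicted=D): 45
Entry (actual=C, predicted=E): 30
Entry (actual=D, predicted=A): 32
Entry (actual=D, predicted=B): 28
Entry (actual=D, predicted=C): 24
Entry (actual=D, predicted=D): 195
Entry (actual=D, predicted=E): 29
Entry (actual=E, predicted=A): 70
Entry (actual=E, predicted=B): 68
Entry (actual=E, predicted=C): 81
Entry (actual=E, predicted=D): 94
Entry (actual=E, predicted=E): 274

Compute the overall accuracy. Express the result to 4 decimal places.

0.6432

Accuracy = trace / total = (392+428+88+195+274=1377) / 2141 = 1377/2141 = 0.6432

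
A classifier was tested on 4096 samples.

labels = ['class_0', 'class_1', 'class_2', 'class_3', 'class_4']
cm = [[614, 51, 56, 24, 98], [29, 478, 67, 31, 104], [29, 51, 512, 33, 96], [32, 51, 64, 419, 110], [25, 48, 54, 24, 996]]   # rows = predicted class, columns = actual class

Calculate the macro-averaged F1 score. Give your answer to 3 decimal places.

Per-class F1 score (2·TP/(2·TP+FP+FN)):
  class_0: TP=614, FP=51+56+24+98=229, FN=29+29+32+25=115 → 1228/1572 = 0.7812
  class_1: TP=478, FP=29+67+31+104=231, FN=51+51+51+48=201 → 956/1388 = 0.6888
  class_2: TP=512, FP=29+51+33+96=209, FN=56+67+64+54=241 → 1024/1474 = 0.6947
  class_3: TP=419, FP=32+51+64+110=257, FN=24+31+33+24=112 → 838/1207 = 0.6943
  class_4: TP=996, FP=25+48+54+24=151, FN=98+104+96+110=408 → 1992/2551 = 0.7809
Macro-F1 score = mean = (0.7812 + 0.6888 + 0.6947 + 0.6943 + 0.7809) / 5 = 0.728

0.728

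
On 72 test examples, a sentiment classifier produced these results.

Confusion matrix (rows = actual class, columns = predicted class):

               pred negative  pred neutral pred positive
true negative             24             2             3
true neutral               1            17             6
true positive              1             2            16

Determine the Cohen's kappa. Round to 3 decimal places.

0.687

Observed agreement pₒ = trace/N = 57/72 = 0.7917
Expected agreement pₑ = Σ (rowᵢ·colᵢ)/N² = (29·26 + 24·21 + 19·25)/72² = 0.3343
κ = (pₒ − pₑ)/(1 − pₑ) = (0.7917 − 0.3343)/(1 − 0.3343) = 0.687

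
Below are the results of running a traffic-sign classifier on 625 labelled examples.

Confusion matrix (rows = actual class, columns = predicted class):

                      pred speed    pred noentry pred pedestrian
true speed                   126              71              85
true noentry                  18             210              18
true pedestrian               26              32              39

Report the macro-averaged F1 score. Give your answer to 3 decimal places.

0.545

Per-class F1 score (2·TP/(2·TP+FP+FN)):
  speed: TP=126, FP=18+26=44, FN=71+85=156 → 252/452 = 0.5575
  noentry: TP=210, FP=71+32=103, FN=18+18=36 → 420/559 = 0.7513
  pedestrian: TP=39, FP=85+18=103, FN=26+32=58 → 78/239 = 0.3264
Macro-F1 score = mean = (0.5575 + 0.7513 + 0.3264) / 3 = 0.545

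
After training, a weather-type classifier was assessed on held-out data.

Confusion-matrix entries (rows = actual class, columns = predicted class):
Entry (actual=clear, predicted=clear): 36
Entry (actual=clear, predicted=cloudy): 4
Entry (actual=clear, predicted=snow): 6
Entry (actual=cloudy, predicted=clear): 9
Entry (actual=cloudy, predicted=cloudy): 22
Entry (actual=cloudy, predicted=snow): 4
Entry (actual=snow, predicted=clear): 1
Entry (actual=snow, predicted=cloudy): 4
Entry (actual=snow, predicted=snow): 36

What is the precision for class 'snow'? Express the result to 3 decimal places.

Take TP from the diagonal, FP from the rest of the 'snow' prediction marginal, FN from the rest of the 'snow' actual marginal.
precision = TP/(TP+FP).
snow: TP=36, FP=6+4=10 → 36/46 = 0.7826

0.783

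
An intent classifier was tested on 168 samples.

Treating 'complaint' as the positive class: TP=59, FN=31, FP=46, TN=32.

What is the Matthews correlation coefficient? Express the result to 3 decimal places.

0.068

MCC = (TP·TN − FP·FN) / √((TP+FP)(TP+FN)(TN+FP)(TN+FN))
Numerator = 59·32 − 46·31 = 462
Denominator = √(105·90·78·63) = √46437300 = 6814.4919
MCC = 462 / 6814.4919 = 0.068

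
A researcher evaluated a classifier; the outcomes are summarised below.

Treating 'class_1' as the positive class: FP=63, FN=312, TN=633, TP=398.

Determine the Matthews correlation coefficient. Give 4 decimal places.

0.5006

MCC = (TP·TN − FP·FN) / √((TP+FP)(TP+FN)(TN+FP)(TN+FN))
Numerator = 398·633 − 63·312 = 232278
Denominator = √(461·710·696·945) = √215278333200 = 463980.9621
MCC = 232278 / 463980.9621 = 0.5006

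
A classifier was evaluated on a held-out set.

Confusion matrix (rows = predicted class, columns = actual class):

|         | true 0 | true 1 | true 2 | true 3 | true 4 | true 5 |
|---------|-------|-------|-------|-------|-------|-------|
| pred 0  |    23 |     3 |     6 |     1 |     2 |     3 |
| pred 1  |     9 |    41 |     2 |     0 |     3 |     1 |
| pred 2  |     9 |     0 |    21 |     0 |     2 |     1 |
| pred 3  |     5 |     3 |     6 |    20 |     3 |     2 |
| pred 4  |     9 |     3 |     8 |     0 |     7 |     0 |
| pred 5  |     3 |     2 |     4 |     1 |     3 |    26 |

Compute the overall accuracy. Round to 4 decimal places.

0.5948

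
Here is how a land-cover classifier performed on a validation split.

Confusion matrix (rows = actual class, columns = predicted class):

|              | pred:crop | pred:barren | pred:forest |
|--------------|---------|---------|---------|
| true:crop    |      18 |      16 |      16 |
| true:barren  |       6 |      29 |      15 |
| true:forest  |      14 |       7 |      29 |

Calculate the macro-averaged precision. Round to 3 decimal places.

0.505

Per-class precision (TP/(TP+FP)):
  crop: TP=18, FP=6+14=20 → 18/38 = 0.4737
  barren: TP=29, FP=16+7=23 → 29/52 = 0.5577
  forest: TP=29, FP=16+15=31 → 29/60 = 0.4833
Macro-precision = mean = (0.4737 + 0.5577 + 0.4833) / 3 = 0.505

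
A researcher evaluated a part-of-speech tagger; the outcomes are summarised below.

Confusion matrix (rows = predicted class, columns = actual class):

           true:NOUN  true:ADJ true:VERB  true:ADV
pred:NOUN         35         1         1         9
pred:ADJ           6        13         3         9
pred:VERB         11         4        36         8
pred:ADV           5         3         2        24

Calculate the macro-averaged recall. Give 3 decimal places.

Per-class recall (TP/(TP+FN)):
  NOUN: TP=35, FN=6+11+5=22 → 35/57 = 0.6140
  ADJ: TP=13, FN=1+4+3=8 → 13/21 = 0.6190
  VERB: TP=36, FN=1+3+2=6 → 36/42 = 0.8571
  ADV: TP=24, FN=9+9+8=26 → 24/50 = 0.4800
Macro-recall = mean = (0.6140 + 0.6190 + 0.8571 + 0.4800) / 4 = 0.643

0.643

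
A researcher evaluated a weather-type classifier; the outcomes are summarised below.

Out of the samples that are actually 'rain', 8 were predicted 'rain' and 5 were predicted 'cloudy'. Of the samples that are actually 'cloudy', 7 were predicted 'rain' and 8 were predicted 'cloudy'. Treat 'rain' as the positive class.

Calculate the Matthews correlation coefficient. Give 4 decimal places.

0.1487

MCC = (TP·TN − FP·FN) / √((TP+FP)(TP+FN)(TN+FP)(TN+FN))
Numerator = 8·8 − 7·5 = 29
Denominator = √(15·13·15·13) = √38025 = 195.0000
MCC = 29 / 195.0000 = 0.1487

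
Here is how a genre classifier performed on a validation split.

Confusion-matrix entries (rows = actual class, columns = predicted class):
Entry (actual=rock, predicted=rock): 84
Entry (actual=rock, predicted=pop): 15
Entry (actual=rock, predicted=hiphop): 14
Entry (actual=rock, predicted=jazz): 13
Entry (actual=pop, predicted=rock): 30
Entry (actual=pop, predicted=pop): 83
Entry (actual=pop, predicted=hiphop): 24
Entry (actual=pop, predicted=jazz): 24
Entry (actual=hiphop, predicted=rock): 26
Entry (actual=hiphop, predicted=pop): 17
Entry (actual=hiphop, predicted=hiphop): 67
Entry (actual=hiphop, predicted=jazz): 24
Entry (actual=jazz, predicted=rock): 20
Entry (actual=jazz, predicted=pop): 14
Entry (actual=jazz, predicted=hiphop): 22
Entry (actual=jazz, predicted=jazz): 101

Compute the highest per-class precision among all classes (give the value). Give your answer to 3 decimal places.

0.643

Per-class precision (TP/(TP+FP)):
  rock: TP=84, FP=30+26+20=76 → 84/160 = 0.5250
  pop: TP=83, FP=15+17+14=46 → 83/129 = 0.6434
  hiphop: TP=67, FP=14+24+22=60 → 67/127 = 0.5276
  jazz: TP=101, FP=13+24+24=61 → 101/162 = 0.6235
Highest is class 'pop' with precision = 0.643.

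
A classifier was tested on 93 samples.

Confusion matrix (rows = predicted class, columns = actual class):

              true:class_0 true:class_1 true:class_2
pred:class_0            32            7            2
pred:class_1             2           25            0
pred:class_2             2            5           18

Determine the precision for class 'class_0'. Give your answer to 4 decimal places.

Treat 'class_0' as positive and all other classes as negative.
precision = TP/(TP+FP).
class_0: TP=32, FP=7+2=9 → 32/41 = 0.78049

0.7805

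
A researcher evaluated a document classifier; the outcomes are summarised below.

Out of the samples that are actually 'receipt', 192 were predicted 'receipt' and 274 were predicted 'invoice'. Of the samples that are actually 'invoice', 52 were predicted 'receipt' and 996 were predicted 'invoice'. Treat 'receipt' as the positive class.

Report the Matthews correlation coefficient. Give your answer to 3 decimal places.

0.455

MCC = (TP·TN − FP·FN) / √((TP+FP)(TP+FN)(TN+FP)(TN+FN))
Numerator = 192·996 − 52·274 = 176984
Denominator = √(244·466·1048·1270) = √151335475840 = 389018.6060
MCC = 176984 / 389018.6060 = 0.455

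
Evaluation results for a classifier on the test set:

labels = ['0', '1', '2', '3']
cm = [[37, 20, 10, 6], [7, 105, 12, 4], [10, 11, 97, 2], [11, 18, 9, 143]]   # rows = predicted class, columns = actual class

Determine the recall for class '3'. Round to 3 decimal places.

recall = TP/(TP+FN).
3: TP=143, FN=6+4+2=12 → 143/155 = 0.9226

0.923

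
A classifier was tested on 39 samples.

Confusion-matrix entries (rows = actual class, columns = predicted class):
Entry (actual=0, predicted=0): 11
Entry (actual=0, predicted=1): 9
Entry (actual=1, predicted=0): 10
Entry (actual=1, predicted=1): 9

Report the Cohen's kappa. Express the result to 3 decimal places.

Observed agreement pₒ = trace/N = 20/39 = 0.5128
Expected agreement pₑ = Σ (rowᵢ·colᵢ)/N² = (20·21 + 19·18)/39² = 0.5010
κ = (pₒ − pₑ)/(1 − pₑ) = (0.5128 − 0.5010)/(1 − 0.5010) = 0.024

0.024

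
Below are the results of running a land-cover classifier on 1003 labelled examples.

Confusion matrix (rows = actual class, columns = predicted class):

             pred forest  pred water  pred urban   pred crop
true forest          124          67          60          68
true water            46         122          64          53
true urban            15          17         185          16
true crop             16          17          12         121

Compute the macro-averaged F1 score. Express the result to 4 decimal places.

Per-class F1 score (2·TP/(2·TP+FP+FN)):
  forest: TP=124, FP=46+15+16=77, FN=67+60+68=195 → 248/520 = 0.47692
  water: TP=122, FP=67+17+17=101, FN=46+64+53=163 → 244/508 = 0.48031
  urban: TP=185, FP=60+64+12=136, FN=15+17+16=48 → 370/554 = 0.66787
  crop: TP=121, FP=68+53+16=137, FN=16+17+12=45 → 242/424 = 0.57075
Macro-F1 score = mean = (0.47692 + 0.48031 + 0.66787 + 0.57075) / 4 = 0.5490

0.5490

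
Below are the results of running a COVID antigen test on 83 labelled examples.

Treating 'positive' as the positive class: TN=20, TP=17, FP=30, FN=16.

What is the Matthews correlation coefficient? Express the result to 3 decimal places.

-0.084

MCC = (TP·TN − FP·FN) / √((TP+FP)(TP+FN)(TN+FP)(TN+FN))
Numerator = 17·20 − 30·16 = -140
Denominator = √(47·33·50·36) = √2791800 = 1670.8680
MCC = -140 / 1670.8680 = -0.084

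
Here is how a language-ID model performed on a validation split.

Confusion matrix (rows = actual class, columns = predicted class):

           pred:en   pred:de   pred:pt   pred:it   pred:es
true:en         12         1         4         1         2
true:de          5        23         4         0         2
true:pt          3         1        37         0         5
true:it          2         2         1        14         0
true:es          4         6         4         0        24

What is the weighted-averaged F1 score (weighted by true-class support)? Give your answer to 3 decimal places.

Per-class F1 score (2·TP/(2·TP+FP+FN)):
  en: TP=12, FP=5+3+2+4=14, FN=1+4+1+2=8 → 24/46 = 0.5217
  de: TP=23, FP=1+1+2+6=10, FN=5+4+0+2=11 → 46/67 = 0.6866
  pt: TP=37, FP=4+4+1+4=13, FN=3+1+0+5=9 → 74/96 = 0.7708
  it: TP=14, FP=1+0+0+0=1, FN=2+2+1+0=5 → 28/34 = 0.8235
  es: TP=24, FP=2+2+5+0=9, FN=4+6+4+0=14 → 48/71 = 0.6761
Weighted-F1 score = Σ (supportᵢ/N)·F1 scoreᵢ with N=157: (20/157)·0.5217 + (34/157)·0.6866 + (46/157)·0.7708 + (19/157)·0.8235 + (38/157)·0.6761 = 0.704

0.704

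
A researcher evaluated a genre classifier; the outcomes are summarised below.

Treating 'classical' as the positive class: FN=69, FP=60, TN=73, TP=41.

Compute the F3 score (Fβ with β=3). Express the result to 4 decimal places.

0.3758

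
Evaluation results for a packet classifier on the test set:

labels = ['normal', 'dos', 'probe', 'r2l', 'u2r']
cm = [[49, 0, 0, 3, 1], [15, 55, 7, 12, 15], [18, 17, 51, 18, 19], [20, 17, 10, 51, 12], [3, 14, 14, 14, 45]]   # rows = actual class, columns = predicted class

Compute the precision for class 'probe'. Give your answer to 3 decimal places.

0.622

precision = TP/(TP+FP).
probe: TP=51, FP=0+7+10+14=31 → 51/82 = 0.6220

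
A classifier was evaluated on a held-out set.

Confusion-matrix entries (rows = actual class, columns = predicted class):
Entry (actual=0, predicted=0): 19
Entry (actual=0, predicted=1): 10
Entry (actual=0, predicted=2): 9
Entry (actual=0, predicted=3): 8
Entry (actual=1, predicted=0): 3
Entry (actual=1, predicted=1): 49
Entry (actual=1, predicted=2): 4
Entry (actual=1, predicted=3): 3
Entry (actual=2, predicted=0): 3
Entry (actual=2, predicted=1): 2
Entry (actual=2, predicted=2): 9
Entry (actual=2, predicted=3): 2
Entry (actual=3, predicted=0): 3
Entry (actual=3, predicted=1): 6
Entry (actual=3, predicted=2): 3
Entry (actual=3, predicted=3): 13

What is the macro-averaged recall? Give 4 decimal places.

0.5815

Per-class recall (TP/(TP+FN)):
  0: TP=19, FN=10+9+8=27 → 19/46 = 0.41304
  1: TP=49, FN=3+4+3=10 → 49/59 = 0.83051
  2: TP=9, FN=3+2+2=7 → 9/16 = 0.56250
  3: TP=13, FN=3+6+3=12 → 13/25 = 0.52000
Macro-recall = mean = (0.41304 + 0.83051 + 0.56250 + 0.52000) / 4 = 0.5815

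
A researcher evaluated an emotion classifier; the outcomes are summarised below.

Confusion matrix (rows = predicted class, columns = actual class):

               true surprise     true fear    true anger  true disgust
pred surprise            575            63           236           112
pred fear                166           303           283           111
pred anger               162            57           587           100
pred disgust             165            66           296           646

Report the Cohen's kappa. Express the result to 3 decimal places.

Observed agreement pₒ = trace/N = 2111/3928 = 0.5374
Expected agreement pₑ = Σ (rowᵢ·colᵢ)/N² = (1068·986 + 489·863 + 1402·906 + 969·1173)/3928² = 0.2516
κ = (pₒ − pₑ)/(1 − pₑ) = (0.5374 − 0.2516)/(1 − 0.2516) = 0.382

0.382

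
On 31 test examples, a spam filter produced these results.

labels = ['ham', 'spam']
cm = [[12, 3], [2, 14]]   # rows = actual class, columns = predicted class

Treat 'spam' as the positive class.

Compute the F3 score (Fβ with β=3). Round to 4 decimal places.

0.8696

Fβ = (1+β²)·TP / ((1+β²)·TP + β²·FN + FP), with β²=9
= 10·14 / (10·14 + 9·2 + 3) = 0.8696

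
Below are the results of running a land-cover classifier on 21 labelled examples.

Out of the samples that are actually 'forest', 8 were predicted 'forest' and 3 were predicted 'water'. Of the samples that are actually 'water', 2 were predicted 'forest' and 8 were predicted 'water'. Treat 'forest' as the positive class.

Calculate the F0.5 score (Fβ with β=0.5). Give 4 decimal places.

Fβ = (1+β²)·TP / ((1+β²)·TP + β²·FN + FP), with β²=1/4
= 1.25·8 / (1.25·8 + 0.25·3 + 2) = 0.7843

0.7843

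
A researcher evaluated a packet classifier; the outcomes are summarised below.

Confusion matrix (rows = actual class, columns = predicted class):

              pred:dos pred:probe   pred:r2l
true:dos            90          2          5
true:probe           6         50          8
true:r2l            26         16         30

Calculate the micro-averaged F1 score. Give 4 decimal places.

Micro-averaging pools counts across classes: ΣTP=170, ΣFP=63, ΣFN=63.
Micro-F1 score = 2·TP/(2·TP+FP+FN) on pooled counts = 0.7296 (equals overall accuracy in single-label multiclass).

0.7296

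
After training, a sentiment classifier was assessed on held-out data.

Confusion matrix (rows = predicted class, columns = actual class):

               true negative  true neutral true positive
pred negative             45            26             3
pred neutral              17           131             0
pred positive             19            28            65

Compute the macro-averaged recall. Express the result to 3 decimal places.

0.740

Per-class recall (TP/(TP+FN)):
  negative: TP=45, FN=17+19=36 → 45/81 = 0.5556
  neutral: TP=131, FN=26+28=54 → 131/185 = 0.7081
  positive: TP=65, FN=3+0=3 → 65/68 = 0.9559
Macro-recall = mean = (0.5556 + 0.7081 + 0.9559) / 3 = 0.740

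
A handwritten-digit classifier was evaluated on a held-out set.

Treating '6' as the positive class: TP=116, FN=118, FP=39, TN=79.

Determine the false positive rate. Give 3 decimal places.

FPR = FP/(FP+TN) = 39/(39+79) = 0.331

0.331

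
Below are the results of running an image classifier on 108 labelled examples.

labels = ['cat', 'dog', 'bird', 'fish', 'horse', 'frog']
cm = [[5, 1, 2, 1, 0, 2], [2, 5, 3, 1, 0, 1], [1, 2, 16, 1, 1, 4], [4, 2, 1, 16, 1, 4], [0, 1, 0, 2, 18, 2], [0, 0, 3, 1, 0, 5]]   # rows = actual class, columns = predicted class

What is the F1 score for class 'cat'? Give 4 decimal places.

One-vs-rest for 'cat': TP = diagonal; FP = other classes predicted 'cat'; FN = 'cat' predicted as other.
F1 score = 2·TP/(2·TP+FP+FN).
cat: TP=5, FP=2+1+4+0+0=7, FN=1+2+1+0+2=6 → 10/23 = 0.43478

0.4348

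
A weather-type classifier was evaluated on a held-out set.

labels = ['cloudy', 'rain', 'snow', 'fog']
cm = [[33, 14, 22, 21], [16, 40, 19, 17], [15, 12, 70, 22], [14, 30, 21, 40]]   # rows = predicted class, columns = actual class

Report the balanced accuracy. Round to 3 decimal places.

Balanced accuracy = mean of per-class recall.
  cloudy: recall = 33/78 = 0.4231
  rain: recall = 40/96 = 0.4167
  snow: recall = 70/132 = 0.5303
  fog: recall = 40/100 = 0.4000
Mean = (0.4231 + 0.4167 + 0.5303 + 0.4000) / 4 = 0.443

0.443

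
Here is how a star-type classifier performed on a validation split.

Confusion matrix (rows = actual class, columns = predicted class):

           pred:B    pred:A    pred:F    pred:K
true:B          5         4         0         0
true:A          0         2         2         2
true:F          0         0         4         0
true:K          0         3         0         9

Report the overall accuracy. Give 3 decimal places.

Accuracy = trace / total = (5+2+4+9=20) / 31 = 20/31 = 0.645

0.645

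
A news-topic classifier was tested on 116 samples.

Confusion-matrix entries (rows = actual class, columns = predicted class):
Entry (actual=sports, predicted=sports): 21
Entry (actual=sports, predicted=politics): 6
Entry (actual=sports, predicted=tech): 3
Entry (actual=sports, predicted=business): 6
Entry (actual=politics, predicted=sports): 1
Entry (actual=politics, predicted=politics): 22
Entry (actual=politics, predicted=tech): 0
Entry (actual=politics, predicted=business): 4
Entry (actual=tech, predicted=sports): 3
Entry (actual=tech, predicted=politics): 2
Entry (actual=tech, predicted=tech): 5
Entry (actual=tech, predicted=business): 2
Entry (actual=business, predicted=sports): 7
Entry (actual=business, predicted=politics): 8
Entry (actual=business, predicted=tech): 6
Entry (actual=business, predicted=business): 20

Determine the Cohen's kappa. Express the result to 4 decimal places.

Observed agreement pₒ = trace/N = 68/116 = 0.58621
Expected agreement pₑ = Σ (rowᵢ·colᵢ)/N² = (36·32 + 27·38 + 12·14 + 41·32)/116² = 0.27185
κ = (pₒ − pₑ)/(1 − pₑ) = (0.58621 − 0.27185)/(1 − 0.27185) = 0.4317

0.4317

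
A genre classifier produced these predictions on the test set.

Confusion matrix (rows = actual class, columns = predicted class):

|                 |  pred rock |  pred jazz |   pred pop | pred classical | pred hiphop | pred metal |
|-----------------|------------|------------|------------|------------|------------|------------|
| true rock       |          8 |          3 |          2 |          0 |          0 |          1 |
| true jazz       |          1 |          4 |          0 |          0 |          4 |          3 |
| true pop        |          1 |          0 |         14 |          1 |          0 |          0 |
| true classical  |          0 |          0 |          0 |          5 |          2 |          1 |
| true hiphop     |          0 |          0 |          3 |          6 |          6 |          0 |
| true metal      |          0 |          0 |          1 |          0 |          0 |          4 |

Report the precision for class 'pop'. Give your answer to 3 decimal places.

precision = TP/(TP+FP).
pop: TP=14, FP=2+0+0+3+1=6 → 14/20 = 0.7000

0.700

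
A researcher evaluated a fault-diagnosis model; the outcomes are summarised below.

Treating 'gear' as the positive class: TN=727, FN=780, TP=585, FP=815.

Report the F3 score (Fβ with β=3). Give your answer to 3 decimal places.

Fβ = (1+β²)·TP / ((1+β²)·TP + β²·FN + FP), with β²=9
= 10·585 / (10·585 + 9·780 + 815) = 0.427

0.427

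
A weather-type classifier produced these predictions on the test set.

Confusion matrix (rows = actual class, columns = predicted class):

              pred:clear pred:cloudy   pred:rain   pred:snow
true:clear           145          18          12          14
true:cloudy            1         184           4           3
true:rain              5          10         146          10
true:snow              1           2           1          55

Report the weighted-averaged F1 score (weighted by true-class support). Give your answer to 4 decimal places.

Per-class F1 score (2·TP/(2·TP+FP+FN)):
  clear: TP=145, FP=1+5+1=7, FN=18+12+14=44 → 290/341 = 0.85044
  cloudy: TP=184, FP=18+10+2=30, FN=1+4+3=8 → 368/406 = 0.90640
  rain: TP=146, FP=12+4+1=17, FN=5+10+10=25 → 292/334 = 0.87425
  snow: TP=55, FP=14+3+10=27, FN=1+2+1=4 → 110/141 = 0.78014
Weighted-F1 score = Σ (supportᵢ/N)·F1 scoreᵢ with N=611: (189/611)·0.85044 + (192/611)·0.90640 + (171/611)·0.87425 + (59/611)·0.78014 = 0.8679

0.8679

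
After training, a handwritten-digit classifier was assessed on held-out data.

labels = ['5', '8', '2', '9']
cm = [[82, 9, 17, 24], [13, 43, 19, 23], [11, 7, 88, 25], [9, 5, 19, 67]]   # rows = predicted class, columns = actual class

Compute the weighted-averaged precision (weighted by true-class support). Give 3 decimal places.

Per-class precision (TP/(TP+FP)):
  5: TP=82, FP=9+17+24=50 → 82/132 = 0.6212
  8: TP=43, FP=13+19+23=55 → 43/98 = 0.4388
  2: TP=88, FP=11+7+25=43 → 88/131 = 0.6718
  9: TP=67, FP=9+5+19=33 → 67/100 = 0.6700
Weighted-precision = Σ (supportᵢ/N)·precisionᵢ with N=461: (115/461)·0.6212 + (64/461)·0.4388 + (143/461)·0.6718 + (139/461)·0.6700 = 0.626

0.626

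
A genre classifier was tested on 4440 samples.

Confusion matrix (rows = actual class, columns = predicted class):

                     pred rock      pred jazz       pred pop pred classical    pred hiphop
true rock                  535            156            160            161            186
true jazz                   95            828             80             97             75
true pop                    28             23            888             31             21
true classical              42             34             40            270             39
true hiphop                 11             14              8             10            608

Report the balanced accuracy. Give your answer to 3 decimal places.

Balanced accuracy = mean of per-class recall.
  rock: recall = 535/1198 = 0.4466
  jazz: recall = 828/1175 = 0.7047
  pop: recall = 888/991 = 0.8961
  classical: recall = 270/425 = 0.6353
  hiphop: recall = 608/651 = 0.9339
Mean = (0.4466 + 0.7047 + 0.8961 + 0.6353 + 0.9339) / 5 = 0.723

0.723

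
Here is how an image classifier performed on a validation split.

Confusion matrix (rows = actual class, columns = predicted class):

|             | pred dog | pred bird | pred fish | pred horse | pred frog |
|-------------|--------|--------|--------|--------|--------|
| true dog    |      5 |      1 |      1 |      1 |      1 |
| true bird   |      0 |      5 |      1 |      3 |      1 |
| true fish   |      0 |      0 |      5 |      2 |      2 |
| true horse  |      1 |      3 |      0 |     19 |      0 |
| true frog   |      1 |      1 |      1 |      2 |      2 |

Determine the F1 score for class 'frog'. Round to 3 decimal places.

Take TP from the diagonal, FP from the rest of the 'frog' prediction marginal, FN from the rest of the 'frog' actual marginal.
F1 score = 2·TP/(2·TP+FP+FN).
frog: TP=2, FP=1+1+2+0=4, FN=1+1+1+2=5 → 4/13 = 0.3077

0.308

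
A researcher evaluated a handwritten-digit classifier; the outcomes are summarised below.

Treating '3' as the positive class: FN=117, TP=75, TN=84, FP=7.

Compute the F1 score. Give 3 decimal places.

0.547

Precision = TP/(TP+FP) = 75/82 = 0.9146
Recall = TP/(TP+FN) = 75/192 = 0.3906
F1 = 2·TP/(2·TP+FP+FN) = 150/274 = 0.547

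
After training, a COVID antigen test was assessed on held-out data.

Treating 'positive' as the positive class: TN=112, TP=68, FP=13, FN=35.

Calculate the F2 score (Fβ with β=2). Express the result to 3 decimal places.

Fβ = (1+β²)·TP / ((1+β²)·TP + β²·FN + FP), with β²=4
= 5·68 / (5·68 + 4·35 + 13) = 0.690

0.690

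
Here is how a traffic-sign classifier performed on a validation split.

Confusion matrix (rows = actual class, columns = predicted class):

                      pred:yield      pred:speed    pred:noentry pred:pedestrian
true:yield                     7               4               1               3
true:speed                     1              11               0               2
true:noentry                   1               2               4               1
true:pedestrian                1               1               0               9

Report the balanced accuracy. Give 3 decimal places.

Balanced accuracy = mean of per-class recall.
  yield: recall = 7/15 = 0.4667
  speed: recall = 11/14 = 0.7857
  noentry: recall = 4/8 = 0.5000
  pedestrian: recall = 9/11 = 0.8182
Mean = (0.4667 + 0.7857 + 0.5000 + 0.8182) / 4 = 0.643

0.643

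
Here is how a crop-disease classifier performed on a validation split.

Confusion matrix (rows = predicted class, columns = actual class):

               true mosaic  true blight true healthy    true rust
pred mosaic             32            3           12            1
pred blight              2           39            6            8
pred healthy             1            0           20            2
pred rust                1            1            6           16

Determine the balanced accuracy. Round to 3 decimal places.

0.711

Balanced accuracy = mean of per-class recall.
  mosaic: recall = 32/36 = 0.8889
  blight: recall = 39/43 = 0.9070
  healthy: recall = 20/44 = 0.4545
  rust: recall = 16/27 = 0.5926
Mean = (0.8889 + 0.9070 + 0.4545 + 0.5926) / 4 = 0.711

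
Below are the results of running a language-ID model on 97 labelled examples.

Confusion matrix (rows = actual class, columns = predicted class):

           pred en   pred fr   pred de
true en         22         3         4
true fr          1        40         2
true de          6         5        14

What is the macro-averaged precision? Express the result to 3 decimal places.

Per-class precision (TP/(TP+FP)):
  en: TP=22, FP=1+6=7 → 22/29 = 0.7586
  fr: TP=40, FP=3+5=8 → 40/48 = 0.8333
  de: TP=14, FP=4+2=6 → 14/20 = 0.7000
Macro-precision = mean = (0.7586 + 0.8333 + 0.7000) / 3 = 0.764

0.764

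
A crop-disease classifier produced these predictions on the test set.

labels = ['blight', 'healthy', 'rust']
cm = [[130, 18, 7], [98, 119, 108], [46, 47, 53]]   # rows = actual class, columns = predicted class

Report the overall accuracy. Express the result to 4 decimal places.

0.4824

Accuracy = trace / total = (130+119+53=302) / 626 = 302/626 = 0.4824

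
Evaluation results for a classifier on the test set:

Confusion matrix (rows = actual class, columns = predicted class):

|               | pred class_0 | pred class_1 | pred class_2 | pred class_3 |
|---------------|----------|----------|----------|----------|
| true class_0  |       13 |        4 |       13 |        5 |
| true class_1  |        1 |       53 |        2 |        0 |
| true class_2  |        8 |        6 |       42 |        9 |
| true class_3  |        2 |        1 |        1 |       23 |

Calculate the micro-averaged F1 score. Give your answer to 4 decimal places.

0.7158

Micro-averaging pools counts across classes: ΣTP=131, ΣFP=52, ΣFN=52.
Micro-F1 score = 2·TP/(2·TP+FP+FN) on pooled counts = 0.7158 (equals overall accuracy in single-label multiclass).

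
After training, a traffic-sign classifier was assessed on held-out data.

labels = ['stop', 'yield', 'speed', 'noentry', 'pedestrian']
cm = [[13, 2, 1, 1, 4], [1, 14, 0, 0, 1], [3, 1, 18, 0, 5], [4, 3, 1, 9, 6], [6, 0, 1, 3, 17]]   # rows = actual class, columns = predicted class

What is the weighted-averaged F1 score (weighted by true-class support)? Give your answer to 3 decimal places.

0.622

Per-class F1 score (2·TP/(2·TP+FP+FN)):
  stop: TP=13, FP=1+3+4+6=14, FN=2+1+1+4=8 → 26/48 = 0.5417
  yield: TP=14, FP=2+1+3+0=6, FN=1+0+0+1=2 → 28/36 = 0.7778
  speed: TP=18, FP=1+0+1+1=3, FN=3+1+0+5=9 → 36/48 = 0.7500
  noentry: TP=9, FP=1+0+0+3=4, FN=4+3+1+6=14 → 18/36 = 0.5000
  pedestrian: TP=17, FP=4+1+5+6=16, FN=6+0+1+3=10 → 34/60 = 0.5667
Weighted-F1 score = Σ (supportᵢ/N)·F1 scoreᵢ with N=114: (21/114)·0.5417 + (16/114)·0.7778 + (27/114)·0.7500 + (23/114)·0.5000 + (27/114)·0.5667 = 0.622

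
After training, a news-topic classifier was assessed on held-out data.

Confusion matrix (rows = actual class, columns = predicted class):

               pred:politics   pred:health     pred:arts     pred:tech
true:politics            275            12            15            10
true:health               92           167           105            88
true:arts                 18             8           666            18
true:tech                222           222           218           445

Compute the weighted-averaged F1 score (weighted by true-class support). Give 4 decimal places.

Per-class F1 score (2·TP/(2·TP+FP+FN)):
  politics: TP=275, FP=92+18+222=332, FN=12+15+10=37 → 550/919 = 0.59848
  health: TP=167, FP=12+8+222=242, FN=92+105+88=285 → 334/861 = 0.38792
  arts: TP=666, FP=15+105+218=338, FN=18+8+18=44 → 1332/1714 = 0.77713
  tech: TP=445, FP=10+88+18=116, FN=222+222+218=662 → 890/1668 = 0.53357
Weighted-F1 score = Σ (supportᵢ/N)·F1 scoreᵢ with N=2581: (312/2581)·0.59848 + (452/2581)·0.38792 + (710/2581)·0.77713 + (1107/2581)·0.53357 = 0.5829

0.5829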